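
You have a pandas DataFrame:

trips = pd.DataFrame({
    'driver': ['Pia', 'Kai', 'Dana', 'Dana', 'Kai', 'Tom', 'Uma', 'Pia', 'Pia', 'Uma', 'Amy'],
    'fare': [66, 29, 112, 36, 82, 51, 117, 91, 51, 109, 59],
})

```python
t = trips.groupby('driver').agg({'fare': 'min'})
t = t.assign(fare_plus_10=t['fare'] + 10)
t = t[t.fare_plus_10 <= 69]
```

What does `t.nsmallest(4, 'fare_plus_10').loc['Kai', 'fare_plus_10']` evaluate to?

39

group by driver, min of fare:
        fare
driver      
Amy       59
Dana      36
Kai       29
Pia       51
Tom       51
Uma      109
add column fare_plus_10 = t['fare'] + 10:
        fare  fare_plus_10
driver                    
Amy       59            69
Dana      36            46
Kai       29            39
Pia       51            61
Tom       51            61
Uma      109           119
filter rows where fare_plus_10 <= 69:
        fare  fare_plus_10
driver                    
Amy       59            69
Dana      36            46
Kai       29            39
Pia       51            61
Tom       51            61
take 4 rows with smallest fare_plus_10:
        fare  fare_plus_10
driver                    
Kai       29            39
Dana      36            46
Pia       51            61
Tom       51            61
Then the value at row 'Kai', column 'fare_plus_10': 39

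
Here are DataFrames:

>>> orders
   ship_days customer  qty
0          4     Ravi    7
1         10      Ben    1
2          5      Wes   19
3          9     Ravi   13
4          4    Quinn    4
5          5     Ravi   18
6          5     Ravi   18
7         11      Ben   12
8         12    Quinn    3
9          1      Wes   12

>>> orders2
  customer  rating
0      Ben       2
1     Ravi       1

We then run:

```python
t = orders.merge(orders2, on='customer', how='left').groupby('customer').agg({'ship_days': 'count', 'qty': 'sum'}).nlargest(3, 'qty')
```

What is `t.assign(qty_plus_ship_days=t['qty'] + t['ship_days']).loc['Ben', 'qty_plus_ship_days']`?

15

merge on 'customer' (how='left') → 10 rows:
   ship_days customer  qty  rating
0          4     Ravi    7     1.0
1         10      Ben    1     2.0
2          5      Wes   19     NaN
3          9     Ravi   13     1.0
4          4    Quinn    4     NaN
5          5     Ravi   18     1.0
6          5     Ravi   18     1.0
7         11      Ben   12     2.0
8         12    Quinn    3     NaN
9          1      Wes   12     NaN
group by customer: count(ship_days), sum(qty):
          ship_days  qty
customer                
Ben               2   13
Quinn             2    7
Ravi              4   56
Wes               2   31
take 3 rows with largest qty:
          ship_days  qty
customer                
Ravi              4   56
Wes               2   31
Ben               2   13
add column qty_plus_ship_days = t['qty'] + t['ship_days']:
          ship_days  qty  qty_plus_ship_days
customer                                    
Ravi              4   56                  60
Wes               2   31                  33
Ben               2   13                  15
So loc['Ben', 'qty_plus_ship_days'] = 15.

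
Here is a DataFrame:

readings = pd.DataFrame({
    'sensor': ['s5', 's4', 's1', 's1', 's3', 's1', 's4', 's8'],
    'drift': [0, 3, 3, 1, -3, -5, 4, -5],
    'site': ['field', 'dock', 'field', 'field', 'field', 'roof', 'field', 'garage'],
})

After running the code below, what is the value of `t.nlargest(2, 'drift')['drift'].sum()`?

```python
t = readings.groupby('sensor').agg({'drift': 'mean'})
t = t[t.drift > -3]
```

group by sensor, mean of drift:
           drift
sensor          
s1     -0.333333
s3     -3.000000
s4      3.500000
s5      0.000000
s8     -5.000000
filter rows where drift > -3:
           drift
sensor          
s1     -0.333333
s4      3.500000
s5      0.000000
take 2 rows with largest drift:
        drift
sensor       
s4        3.5
s5        0.0
Taking the sum of column 'drift' gives 3.5.

3.5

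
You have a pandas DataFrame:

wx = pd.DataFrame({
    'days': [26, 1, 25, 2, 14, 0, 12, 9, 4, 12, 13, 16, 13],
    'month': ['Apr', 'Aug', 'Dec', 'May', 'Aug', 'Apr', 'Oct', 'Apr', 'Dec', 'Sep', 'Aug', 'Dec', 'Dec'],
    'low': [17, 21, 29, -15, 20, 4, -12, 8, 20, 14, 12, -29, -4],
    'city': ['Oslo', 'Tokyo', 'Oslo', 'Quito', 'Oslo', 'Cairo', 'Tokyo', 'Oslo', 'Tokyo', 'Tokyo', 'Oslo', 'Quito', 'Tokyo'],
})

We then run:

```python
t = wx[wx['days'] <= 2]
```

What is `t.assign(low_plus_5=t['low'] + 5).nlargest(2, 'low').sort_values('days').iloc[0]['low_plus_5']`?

9

filter rows where days <= 2:
   days month  low   city
1     1   Aug   21  Tokyo
3     2   May  -15  Quito
5     0   Apr    4  Cairo
add column low_plus_5 = t['low'] + 5:
   days month  low   city  low_plus_5
1     1   Aug   21  Tokyo          26
3     2   May  -15  Quito         -10
5     0   Apr    4  Cairo           9
take 2 rows with largest low:
   days month  low   city  low_plus_5
1     1   Aug   21  Tokyo          26
5     0   Apr    4  Cairo           9
sort by days:
   days month  low   city  low_plus_5
5     0   Apr    4  Cairo           9
1     1   Aug   21  Tokyo          26
Hence 9.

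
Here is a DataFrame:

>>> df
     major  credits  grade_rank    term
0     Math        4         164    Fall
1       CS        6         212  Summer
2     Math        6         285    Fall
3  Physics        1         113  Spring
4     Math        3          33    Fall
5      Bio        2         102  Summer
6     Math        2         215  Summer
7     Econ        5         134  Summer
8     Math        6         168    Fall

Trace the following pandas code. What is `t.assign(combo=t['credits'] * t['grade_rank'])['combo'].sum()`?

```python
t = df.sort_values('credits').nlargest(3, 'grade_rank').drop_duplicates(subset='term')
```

2140

sort by credits:
     major  credits  grade_rank    term
3  Physics        1         113  Spring
5      Bio        2         102  Summer
6     Math        2         215  Summer
4     Math        3          33    Fall
0     Math        4         164    Fall
7     Econ        5         134  Summer
1       CS        6         212  Summer
2     Math        6         285    Fall
8     Math        6         168    Fall
take 3 rows with largest grade_rank:
  major  credits  grade_rank    term
2  Math        6         285    Fall
6  Math        2         215  Summer
1    CS        6         212  Summer
drop duplicate term (keep=first):
  major  credits  grade_rank    term
2  Math        6         285    Fall
6  Math        2         215  Summer
add column combo = t['credits'] * t['grade_rank']:
  major  credits  grade_rank    term  combo
2  Math        6         285    Fall   1710
6  Math        2         215  Summer    430
Taking the sum of column 'combo' gives 2140.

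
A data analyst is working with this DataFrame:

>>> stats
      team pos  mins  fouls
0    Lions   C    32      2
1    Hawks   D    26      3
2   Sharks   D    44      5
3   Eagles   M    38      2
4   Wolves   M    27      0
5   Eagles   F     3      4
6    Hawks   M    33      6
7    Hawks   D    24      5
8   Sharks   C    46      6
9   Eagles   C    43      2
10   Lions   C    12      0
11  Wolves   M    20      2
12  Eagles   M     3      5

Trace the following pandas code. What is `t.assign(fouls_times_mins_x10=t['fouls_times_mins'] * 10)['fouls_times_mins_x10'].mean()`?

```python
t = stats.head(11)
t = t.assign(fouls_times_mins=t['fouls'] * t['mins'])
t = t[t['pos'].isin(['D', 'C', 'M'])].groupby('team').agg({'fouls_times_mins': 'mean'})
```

take first 11 rows:
      team pos  mins  fouls
0    Lions   C    32      2
1    Hawks   D    26      3
2   Sharks   D    44      5
3   Eagles   M    38      2
4   Wolves   M    27      0
5   Eagles   F     3      4
6    Hawks   M    33      6
7    Hawks   D    24      5
8   Sharks   C    46      6
9   Eagles   C    43      2
10   Lions   C    12      0
add column fouls_times_mins = t['fouls'] * t['mins']:
      team pos  mins  fouls  fouls_times_mins
0    Lions   C    32      2                64
1    Hawks   D    26      3                78
2   Sharks   D    44      5               220
3   Eagles   M    38      2                76
4   Wolves   M    27      0                 0
5   Eagles   F     3      4                12
6    Hawks   M    33      6               198
7    Hawks   D    24      5               120
8   Sharks   C    46      6               276
9   Eagles   C    43      2                86
10   Lions   C    12      0                 0
filter rows where pos in ['D', 'C', 'M']:
      team pos  mins  fouls  fouls_times_mins
0    Lions   C    32      2                64
1    Hawks   D    26      3                78
2   Sharks   D    44      5               220
3   Eagles   M    38      2                76
4   Wolves   M    27      0                 0
6    Hawks   M    33      6               198
7    Hawks   D    24      5               120
8   Sharks   C    46      6               276
9   Eagles   C    43      2                86
10   Lions   C    12      0                 0
group by team, mean of fouls_times_mins:
        fouls_times_mins
team                    
Eagles              81.0
Hawks              132.0
Lions               32.0
Sharks             248.0
Wolves               0.0
add column fouls_times_mins_x10 = t['fouls_times_mins'] * 10:
        fouls_times_mins  fouls_times_mins_x10
team                                          
Eagles              81.0                 810.0
Hawks              132.0                1320.0
Lions               32.0                 320.0
Sharks             248.0                2480.0
Wolves               0.0                   0.0
Taking the mean of column 'fouls_times_mins_x10' gives 986.0.

986.0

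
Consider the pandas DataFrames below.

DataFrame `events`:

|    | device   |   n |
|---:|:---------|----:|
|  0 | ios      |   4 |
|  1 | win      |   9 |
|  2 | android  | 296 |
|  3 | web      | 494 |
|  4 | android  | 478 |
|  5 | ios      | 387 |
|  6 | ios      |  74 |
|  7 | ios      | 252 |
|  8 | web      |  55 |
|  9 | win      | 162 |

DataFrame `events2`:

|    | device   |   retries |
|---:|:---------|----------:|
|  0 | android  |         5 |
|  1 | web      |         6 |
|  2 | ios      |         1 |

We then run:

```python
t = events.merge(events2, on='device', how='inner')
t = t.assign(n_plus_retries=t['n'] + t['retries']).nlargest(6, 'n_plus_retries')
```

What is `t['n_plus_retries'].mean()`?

merge on 'device' (how='inner') → 8 rows:
    device    n  retries
0      ios    4        1
1  android  296        5
2      web  494        6
3  android  478        5
4      ios  387        1
5      ios   74        1
6      ios  252        1
7      web   55        6
add column n_plus_retries = t['n'] + t['retries']:
    device    n  retries  n_plus_retries
0      ios    4        1               5
1  android  296        5             301
2      web  494        6             500
3  android  478        5             483
4      ios  387        1             388
5      ios   74        1              75
6      ios  252        1             253
7      web   55        6              61
take 6 rows with largest n_plus_retries:
    device    n  retries  n_plus_retries
2      web  494        6             500
3  android  478        5             483
4      ios  387        1             388
1  android  296        5             301
6      ios  252        1             253
5      ios   74        1              75
Hence 333.333333333.

333.333333333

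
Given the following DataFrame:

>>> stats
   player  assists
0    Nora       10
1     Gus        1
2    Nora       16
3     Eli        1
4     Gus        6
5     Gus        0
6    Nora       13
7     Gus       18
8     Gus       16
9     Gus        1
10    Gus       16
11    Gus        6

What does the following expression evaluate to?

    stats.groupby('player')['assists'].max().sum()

group by player, max of assists:
player
Eli      1
Gus     18
Nora    16
Name: assists, dtype: int64
The sum of the resulting series is 35.

35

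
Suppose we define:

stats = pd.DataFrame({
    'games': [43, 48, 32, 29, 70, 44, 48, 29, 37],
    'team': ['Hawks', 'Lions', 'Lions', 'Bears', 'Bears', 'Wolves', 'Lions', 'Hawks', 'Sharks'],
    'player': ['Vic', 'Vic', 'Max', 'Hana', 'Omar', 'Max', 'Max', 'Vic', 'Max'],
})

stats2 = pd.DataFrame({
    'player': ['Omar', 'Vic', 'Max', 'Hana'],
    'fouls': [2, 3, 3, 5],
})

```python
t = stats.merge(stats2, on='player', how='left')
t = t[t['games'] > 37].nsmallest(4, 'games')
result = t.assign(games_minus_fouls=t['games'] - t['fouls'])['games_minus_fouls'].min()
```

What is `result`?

merge on 'player' (how='left') → 9 rows:
   games    team player  fouls
0     43   Hawks    Vic      3
1     48   Lions    Vic      3
2     32   Lions    Max      3
3     29   Bears   Hana      5
4     70   Bears   Omar      2
5     44  Wolves    Max      3
6     48   Lions    Max      3
7     29   Hawks    Vic      3
8     37  Sharks    Max      3
filter rows where games > 37:
   games    team player  fouls
0     43   Hawks    Vic      3
1     48   Lions    Vic      3
4     70   Bears   Omar      2
5     44  Wolves    Max      3
6     48   Lions    Max      3
take 4 rows with smallest games:
   games    team player  fouls
0     43   Hawks    Vic      3
5     44  Wolves    Max      3
1     48   Lions    Vic      3
6     48   Lions    Max      3
add column games_minus_fouls = t['games'] - t['fouls']:
   games    team player  fouls  games_minus_fouls
0     43   Hawks    Vic      3                 40
5     44  Wolves    Max      3                 41
1     48   Lions    Vic      3                 45
6     48   Lions    Max      3                 45

40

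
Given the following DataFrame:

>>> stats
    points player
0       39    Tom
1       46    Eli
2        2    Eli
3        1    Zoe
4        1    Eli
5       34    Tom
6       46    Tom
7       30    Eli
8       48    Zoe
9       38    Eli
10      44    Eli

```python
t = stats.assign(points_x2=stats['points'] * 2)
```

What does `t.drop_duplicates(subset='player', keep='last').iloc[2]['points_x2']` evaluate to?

88

add column points_x2 = stats['points'] * 2:
    points player  points_x2
0       39    Tom         78
1       46    Eli         92
2        2    Eli          4
3        1    Zoe          2
4        1    Eli          2
5       34    Tom         68
6       46    Tom         92
7       30    Eli         60
8       48    Zoe         96
9       38    Eli         76
10      44    Eli         88
drop duplicate player (keep=last):
    points player  points_x2
6       46    Tom         92
8       48    Zoe         96
10      44    Eli         88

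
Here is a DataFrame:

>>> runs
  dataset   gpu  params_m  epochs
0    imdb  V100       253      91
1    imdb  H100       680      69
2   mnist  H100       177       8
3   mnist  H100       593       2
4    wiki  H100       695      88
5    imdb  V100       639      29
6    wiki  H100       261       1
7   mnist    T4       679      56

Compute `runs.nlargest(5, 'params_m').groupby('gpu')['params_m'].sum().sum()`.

3286

take 5 rows with largest params_m:
  dataset   gpu  params_m  epochs
4    wiki  H100       695      88
1    imdb  H100       680      69
7   mnist    T4       679      56
5    imdb  V100       639      29
3   mnist  H100       593       2
group by gpu, sum of params_m:
gpu
H100    1968
T4       679
V100     639
Name: params_m, dtype: int64
Finally, sum of the resulting series = 3286.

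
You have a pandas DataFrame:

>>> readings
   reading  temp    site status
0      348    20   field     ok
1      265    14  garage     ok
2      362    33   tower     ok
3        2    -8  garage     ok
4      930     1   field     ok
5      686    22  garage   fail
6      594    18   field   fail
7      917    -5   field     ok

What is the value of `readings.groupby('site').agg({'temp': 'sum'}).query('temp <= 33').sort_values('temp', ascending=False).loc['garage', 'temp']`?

group by site, sum of temp:
        temp
site        
field     34
garage    28
tower     33
filter rows where temp <= 33:
        temp
site        
garage    28
tower     33
sort by temp descending:
        temp
site        
tower     33
garage    28
Reading off the value at row 'garage', column 'temp', we get 28.

28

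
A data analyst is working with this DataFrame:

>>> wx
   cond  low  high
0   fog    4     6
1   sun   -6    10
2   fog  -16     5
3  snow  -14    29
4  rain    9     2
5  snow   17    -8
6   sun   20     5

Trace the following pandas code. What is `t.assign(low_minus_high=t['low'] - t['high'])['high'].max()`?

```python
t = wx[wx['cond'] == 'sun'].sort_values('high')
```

filter rows where cond == 'sun':
  cond  low  high
1  sun   -6    10
6  sun   20     5
sort by high:
  cond  low  high
6  sun   20     5
1  sun   -6    10
add column low_minus_high = t['low'] - t['high']:
  cond  low  high  low_minus_high
6  sun   20     5              15
1  sun   -6    10             -16

10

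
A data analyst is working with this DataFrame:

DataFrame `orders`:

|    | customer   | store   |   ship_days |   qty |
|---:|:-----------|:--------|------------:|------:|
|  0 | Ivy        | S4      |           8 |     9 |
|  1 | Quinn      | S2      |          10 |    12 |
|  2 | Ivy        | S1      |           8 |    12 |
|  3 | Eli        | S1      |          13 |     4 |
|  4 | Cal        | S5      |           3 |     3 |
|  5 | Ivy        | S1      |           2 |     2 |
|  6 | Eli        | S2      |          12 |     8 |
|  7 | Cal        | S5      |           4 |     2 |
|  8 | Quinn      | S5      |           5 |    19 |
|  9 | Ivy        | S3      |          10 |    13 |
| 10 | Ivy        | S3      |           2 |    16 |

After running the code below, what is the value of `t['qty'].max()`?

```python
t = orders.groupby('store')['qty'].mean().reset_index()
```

14.5

group by store, mean of qty:
store
S1     6.0
S2    10.0
S3    14.5
S4     9.0
S5     8.0
Name: qty, dtype: float64
reset_index():
  store   qty
0    S1   6.0
1    S2  10.0
2    S3  14.5
3    S4   9.0
4    S5   8.0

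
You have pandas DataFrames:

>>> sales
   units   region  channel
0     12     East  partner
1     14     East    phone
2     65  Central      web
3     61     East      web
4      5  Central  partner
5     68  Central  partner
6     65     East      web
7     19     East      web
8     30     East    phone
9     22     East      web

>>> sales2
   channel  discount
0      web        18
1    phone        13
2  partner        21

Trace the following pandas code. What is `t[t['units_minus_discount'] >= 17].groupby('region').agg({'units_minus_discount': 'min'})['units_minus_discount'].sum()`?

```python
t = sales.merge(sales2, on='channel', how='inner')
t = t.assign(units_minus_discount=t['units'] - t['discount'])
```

64

merge on 'channel' (how='inner') → 10 rows:
   units   region  channel  discount
0     12     East  partner        21
1     14     East    phone        13
2     65  Central      web        18
3     61     East      web        18
4      5  Central  partner        21
5     68  Central  partner        21
6     65     East      web        18
7     19     East      web        18
8     30     East    phone        13
9     22     East      web        18
add column units_minus_discount = t['units'] - t['discount']:
   units   region  channel  discount  units_minus_discount
0     12     East  partner        21                    -9
1     14     East    phone        13                     1
2     65  Central      web        18                    47
3     61     East      web        18                    43
4      5  Central  partner        21                   -16
5     68  Central  partner        21                    47
6     65     East      web        18                    47
7     19     East      web        18                     1
8     30     East    phone        13                    17
9     22     East      web        18                     4
filter rows where units_minus_discount >= 17:
   units   region  channel  discount  units_minus_discount
2     65  Central      web        18                    47
3     61     East      web        18                    43
5     68  Central  partner        21                    47
6     65     East      web        18                    47
8     30     East    phone        13                    17
group by region, min of units_minus_discount:
         units_minus_discount
region                       
Central                    47
East                       17
The sum of column 'units_minus_discount' is 64.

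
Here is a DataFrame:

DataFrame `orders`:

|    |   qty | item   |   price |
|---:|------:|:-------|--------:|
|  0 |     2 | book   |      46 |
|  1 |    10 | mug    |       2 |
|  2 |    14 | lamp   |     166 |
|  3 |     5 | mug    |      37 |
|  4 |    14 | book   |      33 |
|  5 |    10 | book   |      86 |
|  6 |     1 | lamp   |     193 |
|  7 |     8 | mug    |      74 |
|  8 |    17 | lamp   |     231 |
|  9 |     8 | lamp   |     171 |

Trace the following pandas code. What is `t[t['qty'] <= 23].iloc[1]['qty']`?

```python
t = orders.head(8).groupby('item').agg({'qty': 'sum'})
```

take first 8 rows:
   qty  item  price
0    2  book     46
1   10   mug      2
2   14  lamp    166
3    5   mug     37
4   14  book     33
5   10  book     86
6    1  lamp    193
7    8   mug     74
group by item, sum of qty:
      qty
item     
book   26
lamp   15
mug    23
filter rows where qty <= 23:
      qty
item     
lamp   15
mug    23

23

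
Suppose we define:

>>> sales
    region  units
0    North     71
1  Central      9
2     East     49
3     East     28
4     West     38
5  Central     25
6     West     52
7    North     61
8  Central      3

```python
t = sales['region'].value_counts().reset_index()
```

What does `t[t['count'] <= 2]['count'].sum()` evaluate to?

value_counts of region:
region
Central    3
North      2
East       2
West       2
Name: count, dtype: int64
reset_index():
    region  count
0  Central      3
1    North      2
2     East      2
3     West      2
filter rows where count <= 2:
  region  count
1  North      2
2   East      2
3   West      2
Then the sum of column 'count': 6

6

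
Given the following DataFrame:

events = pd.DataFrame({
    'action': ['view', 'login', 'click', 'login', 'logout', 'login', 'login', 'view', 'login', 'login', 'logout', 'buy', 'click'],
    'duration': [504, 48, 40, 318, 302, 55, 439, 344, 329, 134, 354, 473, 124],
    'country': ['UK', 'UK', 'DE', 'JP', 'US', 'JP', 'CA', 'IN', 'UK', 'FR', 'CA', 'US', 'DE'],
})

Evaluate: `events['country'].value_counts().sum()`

13

value_counts of country:
country
UK    3
DE    2
JP    2
US    2
CA    2
IN    1
FR    1
Name: count, dtype: int64
So sum() = 13.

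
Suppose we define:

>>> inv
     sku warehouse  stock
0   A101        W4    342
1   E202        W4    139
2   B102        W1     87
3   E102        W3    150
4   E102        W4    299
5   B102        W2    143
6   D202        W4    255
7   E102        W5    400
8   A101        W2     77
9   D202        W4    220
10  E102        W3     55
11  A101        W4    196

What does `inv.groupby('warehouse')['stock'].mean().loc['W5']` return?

400.0

group by warehouse, mean of stock:
warehouse
W1     87.000000
W2    110.000000
W3    102.500000
W4    241.833333
W5    400.000000
Name: stock, dtype: float64
value at index 'W5' → 400.0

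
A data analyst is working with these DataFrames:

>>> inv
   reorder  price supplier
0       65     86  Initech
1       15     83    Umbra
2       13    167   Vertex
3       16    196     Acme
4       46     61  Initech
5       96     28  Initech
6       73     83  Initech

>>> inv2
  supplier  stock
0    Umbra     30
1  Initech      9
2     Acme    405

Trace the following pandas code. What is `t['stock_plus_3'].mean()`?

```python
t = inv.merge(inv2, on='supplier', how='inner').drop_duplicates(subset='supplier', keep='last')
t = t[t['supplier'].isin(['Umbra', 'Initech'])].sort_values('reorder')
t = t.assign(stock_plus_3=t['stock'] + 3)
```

22.5

merge on 'supplier' (how='inner') → 6 rows:
   reorder  price supplier  stock
0       65     86  Initech      9
1       15     83    Umbra     30
2       16    196     Acme    405
3       46     61  Initech      9
4       96     28  Initech      9
5       73     83  Initech      9
drop duplicate supplier (keep=last):
   reorder  price supplier  stock
1       15     83    Umbra     30
2       16    196     Acme    405
5       73     83  Initech      9
filter rows where supplier in ['Umbra', 'Initech']:
   reorder  price supplier  stock
1       15     83    Umbra     30
5       73     83  Initech      9
sort by reorder:
   reorder  price supplier  stock
1       15     83    Umbra     30
5       73     83  Initech      9
add column stock_plus_3 = t['stock'] + 3:
   reorder  price supplier  stock  stock_plus_3
1       15     83    Umbra     30            33
5       73     83  Initech      9            12
The mean of column 'stock_plus_3' is 22.5.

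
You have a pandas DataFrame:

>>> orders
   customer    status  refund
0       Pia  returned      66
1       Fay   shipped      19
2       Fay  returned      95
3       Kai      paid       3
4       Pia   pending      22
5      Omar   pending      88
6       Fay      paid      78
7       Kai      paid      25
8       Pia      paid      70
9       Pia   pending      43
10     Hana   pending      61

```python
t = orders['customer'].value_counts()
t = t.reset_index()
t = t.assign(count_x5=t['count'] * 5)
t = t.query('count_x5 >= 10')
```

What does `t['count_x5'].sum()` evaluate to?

value_counts of customer:
customer
Pia     4
Fay     3
Kai     2
Omar    1
Hana    1
Name: count, dtype: int64
reset_index():
  customer  count
0      Pia      4
1      Fay      3
2      Kai      2
3     Omar      1
4     Hana      1
add column count_x5 = t['count'] * 5:
  customer  count  count_x5
0      Pia      4        20
1      Fay      3        15
2      Kai      2        10
3     Omar      1         5
4     Hana      1         5
filter rows where count_x5 >= 10:
  customer  count  count_x5
0      Pia      4        20
1      Fay      3        15
2      Kai      2        10
Then the sum of column 'count_x5': 45

45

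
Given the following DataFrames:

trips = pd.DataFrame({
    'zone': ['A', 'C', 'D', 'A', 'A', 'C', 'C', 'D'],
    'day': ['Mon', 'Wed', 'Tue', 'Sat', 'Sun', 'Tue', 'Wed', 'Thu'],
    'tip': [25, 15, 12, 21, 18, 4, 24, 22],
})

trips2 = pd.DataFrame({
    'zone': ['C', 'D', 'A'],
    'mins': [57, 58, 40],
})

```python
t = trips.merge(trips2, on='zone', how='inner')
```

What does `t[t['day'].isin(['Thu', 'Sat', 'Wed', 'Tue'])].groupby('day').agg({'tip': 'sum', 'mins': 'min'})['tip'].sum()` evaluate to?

merge on 'zone' (how='inner') → 8 rows:
  zone  day  tip  mins
0    A  Mon   25    40
1    C  Wed   15    57
2    D  Tue   12    58
3    A  Sat   21    40
4    A  Sun   18    40
5    C  Tue    4    57
6    C  Wed   24    57
7    D  Thu   22    58
filter rows where day in ['Thu', 'Sat', 'Wed', 'Tue']:
  zone  day  tip  mins
1    C  Wed   15    57
2    D  Tue   12    58
3    A  Sat   21    40
5    C  Tue    4    57
6    C  Wed   24    57
7    D  Thu   22    58
group by day: sum(tip), min(mins):
     tip  mins
day           
Sat   21    40
Thu   22    58
Tue   16    57
Wed   39    57
Hence 98.

98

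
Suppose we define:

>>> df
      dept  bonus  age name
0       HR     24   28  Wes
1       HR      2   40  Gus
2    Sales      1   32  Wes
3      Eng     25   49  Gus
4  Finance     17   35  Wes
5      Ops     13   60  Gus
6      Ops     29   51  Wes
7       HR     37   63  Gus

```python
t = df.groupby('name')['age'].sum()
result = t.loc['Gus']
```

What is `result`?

group by name, sum of age:
name
Gus    212
Wes    146
Name: age, dtype: int64

212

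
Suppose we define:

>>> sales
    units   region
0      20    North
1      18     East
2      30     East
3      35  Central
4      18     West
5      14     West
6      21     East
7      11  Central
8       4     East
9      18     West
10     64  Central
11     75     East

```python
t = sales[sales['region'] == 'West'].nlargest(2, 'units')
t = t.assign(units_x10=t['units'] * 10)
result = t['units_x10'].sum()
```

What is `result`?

filter rows where region == 'West':
   units region
4     18   West
5     14   West
9     18   West
take 2 rows with largest units:
   units region
4     18   West
9     18   West
add column units_x10 = t['units'] * 10:
   units region  units_x10
4     18   West        180
9     18   West        180
So sum() = 360.

360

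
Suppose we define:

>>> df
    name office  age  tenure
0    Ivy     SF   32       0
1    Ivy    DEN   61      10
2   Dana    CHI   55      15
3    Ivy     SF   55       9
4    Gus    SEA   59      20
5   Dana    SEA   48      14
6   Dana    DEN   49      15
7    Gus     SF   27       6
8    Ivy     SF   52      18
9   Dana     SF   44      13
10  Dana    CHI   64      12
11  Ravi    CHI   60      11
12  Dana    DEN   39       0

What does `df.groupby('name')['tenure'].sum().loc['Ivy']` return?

group by name, sum of tenure:
name
Dana    69
Gus     26
Ivy     37
Ravi    11
Name: tenure, dtype: int64

37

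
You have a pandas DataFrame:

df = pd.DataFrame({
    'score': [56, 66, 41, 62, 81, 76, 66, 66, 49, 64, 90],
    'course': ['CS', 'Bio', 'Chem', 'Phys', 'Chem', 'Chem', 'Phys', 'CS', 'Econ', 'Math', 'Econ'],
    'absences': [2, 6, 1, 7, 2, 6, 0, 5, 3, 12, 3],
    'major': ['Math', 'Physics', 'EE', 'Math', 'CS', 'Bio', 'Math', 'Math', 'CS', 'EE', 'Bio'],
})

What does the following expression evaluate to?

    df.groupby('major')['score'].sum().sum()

group by major, sum of score:
major
Bio        166
CS         130
EE         105
Math       250
Physics     66
Name: score, dtype: int64
Reading off the sum of the resulting series, we get 717.

717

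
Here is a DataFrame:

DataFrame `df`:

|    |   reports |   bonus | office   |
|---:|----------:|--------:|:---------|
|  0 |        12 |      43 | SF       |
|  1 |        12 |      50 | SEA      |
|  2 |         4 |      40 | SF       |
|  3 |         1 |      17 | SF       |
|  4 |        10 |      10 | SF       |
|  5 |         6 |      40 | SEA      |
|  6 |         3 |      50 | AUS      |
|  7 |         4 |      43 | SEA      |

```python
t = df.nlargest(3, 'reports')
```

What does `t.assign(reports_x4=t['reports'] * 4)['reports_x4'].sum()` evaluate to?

136

take 3 rows with largest reports:
   reports  bonus office
0       12     43     SF
1       12     50    SEA
4       10     10     SF
add column reports_x4 = t['reports'] * 4:
   reports  bonus office  reports_x4
0       12     43     SF          48
1       12     50    SEA          48
4       10     10     SF          40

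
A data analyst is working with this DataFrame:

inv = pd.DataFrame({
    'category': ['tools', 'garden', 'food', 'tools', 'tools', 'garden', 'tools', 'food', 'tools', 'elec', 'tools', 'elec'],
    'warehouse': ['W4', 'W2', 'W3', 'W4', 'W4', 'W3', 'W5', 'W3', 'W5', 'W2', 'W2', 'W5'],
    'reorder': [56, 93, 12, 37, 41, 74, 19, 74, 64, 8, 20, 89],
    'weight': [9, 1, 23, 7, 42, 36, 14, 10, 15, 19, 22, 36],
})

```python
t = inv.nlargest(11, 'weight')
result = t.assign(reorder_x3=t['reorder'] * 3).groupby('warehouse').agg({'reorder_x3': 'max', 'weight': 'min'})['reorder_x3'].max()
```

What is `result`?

267

take 11 rows with largest weight:
   category warehouse  reorder  weight
4     tools        W4       41      42
5    garden        W3       74      36
11     elec        W5       89      36
2      food        W3       12      23
10    tools        W2       20      22
9      elec        W2        8      19
8     tools        W5       64      15
6     tools        W5       19      14
7      food        W3       74      10
0     tools        W4       56       9
3     tools        W4       37       7
add column reorder_x3 = t['reorder'] * 3:
   category warehouse  reorder  weight  reorder_x3
4     tools        W4       41      42         123
5    garden        W3       74      36         222
11     elec        W5       89      36         267
2      food        W3       12      23          36
10    tools        W2       20      22          60
9      elec        W2        8      19          24
8     tools        W5       64      15         192
6     tools        W5       19      14          57
7      food        W3       74      10         222
0     tools        W4       56       9         168
3     tools        W4       37       7         111
group by warehouse: max(reorder_x3), min(weight):
           reorder_x3  weight
warehouse                    
W2                 60      19
W3                222      10
W4                168       7
W5                267      14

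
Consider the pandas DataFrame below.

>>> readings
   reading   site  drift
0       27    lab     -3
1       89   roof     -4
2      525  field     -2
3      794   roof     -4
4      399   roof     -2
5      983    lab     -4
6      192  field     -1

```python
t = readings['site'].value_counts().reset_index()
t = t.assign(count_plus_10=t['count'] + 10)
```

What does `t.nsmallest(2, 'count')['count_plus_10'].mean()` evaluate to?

12.0

value_counts of site:
site
roof     3
lab      2
field    2
Name: count, dtype: int64
reset_index():
    site  count
0   roof      3
1    lab      2
2  field      2
add column count_plus_10 = t['count'] + 10:
    site  count  count_plus_10
0   roof      3             13
1    lab      2             12
2  field      2             12
take 2 rows with smallest count:
    site  count  count_plus_10
1    lab      2             12
2  field      2             12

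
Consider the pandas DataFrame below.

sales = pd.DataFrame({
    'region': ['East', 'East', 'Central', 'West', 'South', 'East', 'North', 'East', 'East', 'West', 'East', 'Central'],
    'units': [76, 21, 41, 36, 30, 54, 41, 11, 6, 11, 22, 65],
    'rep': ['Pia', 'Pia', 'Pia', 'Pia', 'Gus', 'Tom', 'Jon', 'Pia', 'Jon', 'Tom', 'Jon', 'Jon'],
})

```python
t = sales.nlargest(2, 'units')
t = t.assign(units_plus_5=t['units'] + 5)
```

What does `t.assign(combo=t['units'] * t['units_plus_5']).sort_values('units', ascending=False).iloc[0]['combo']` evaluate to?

6156

take 2 rows with largest units:
     region  units  rep
0      East     76  Pia
11  Central     65  Jon
add column units_plus_5 = t['units'] + 5:
     region  units  rep  units_plus_5
0      East     76  Pia            81
11  Central     65  Jon            70
add column combo = t['units'] * t['units_plus_5']:
     region  units  rep  units_plus_5  combo
0      East     76  Pia            81   6156
11  Central     65  Jon            70   4550
sort by units descending:
     region  units  rep  units_plus_5  combo
0      East     76  Pia            81   6156
11  Central     65  Jon            70   4550
Reading off the value at position 0, column 'combo', we get 6156.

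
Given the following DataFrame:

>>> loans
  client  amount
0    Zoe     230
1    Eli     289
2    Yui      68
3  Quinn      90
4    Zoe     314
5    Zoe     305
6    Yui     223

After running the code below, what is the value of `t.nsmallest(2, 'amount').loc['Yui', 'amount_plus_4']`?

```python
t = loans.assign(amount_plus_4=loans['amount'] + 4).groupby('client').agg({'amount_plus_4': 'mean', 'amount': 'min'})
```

149.5

add column amount_plus_4 = loans['amount'] + 4:
  client  amount  amount_plus_4
0    Zoe     230            234
1    Eli     289            293
2    Yui      68             72
3  Quinn      90             94
4    Zoe     314            318
5    Zoe     305            309
6    Yui     223            227
group by client: mean(amount_plus_4), min(amount):
        amount_plus_4  amount
client                       
Eli             293.0     289
Quinn            94.0      90
Yui             149.5      68
Zoe             287.0     230
take 2 rows with smallest amount:
        amount_plus_4  amount
client                       
Yui             149.5      68
Quinn            94.0      90
Hence 149.5.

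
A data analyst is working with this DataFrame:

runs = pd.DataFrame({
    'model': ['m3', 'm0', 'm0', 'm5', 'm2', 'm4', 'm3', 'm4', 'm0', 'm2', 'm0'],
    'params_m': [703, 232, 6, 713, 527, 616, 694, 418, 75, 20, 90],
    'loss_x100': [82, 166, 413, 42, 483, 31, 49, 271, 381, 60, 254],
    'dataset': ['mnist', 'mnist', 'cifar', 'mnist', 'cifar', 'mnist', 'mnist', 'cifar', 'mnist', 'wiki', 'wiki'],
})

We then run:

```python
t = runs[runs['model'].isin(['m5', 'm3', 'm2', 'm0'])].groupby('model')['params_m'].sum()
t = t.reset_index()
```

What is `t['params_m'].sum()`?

3060

filter rows where model in ['m5', 'm3', 'm2', 'm0']:
   model  params_m  loss_x100 dataset
0     m3       703         82   mnist
1     m0       232        166   mnist
2     m0         6        413   cifar
3     m5       713         42   mnist
4     m2       527        483   cifar
6     m3       694         49   mnist
8     m0        75        381   mnist
9     m2        20         60    wiki
10    m0        90        254    wiki
group by model, sum of params_m:
model
m0     403
m2     547
m3    1397
m5     713
Name: params_m, dtype: int64
reset_index():
  model  params_m
0    m0       403
1    m2       547
2    m3      1397
3    m5       713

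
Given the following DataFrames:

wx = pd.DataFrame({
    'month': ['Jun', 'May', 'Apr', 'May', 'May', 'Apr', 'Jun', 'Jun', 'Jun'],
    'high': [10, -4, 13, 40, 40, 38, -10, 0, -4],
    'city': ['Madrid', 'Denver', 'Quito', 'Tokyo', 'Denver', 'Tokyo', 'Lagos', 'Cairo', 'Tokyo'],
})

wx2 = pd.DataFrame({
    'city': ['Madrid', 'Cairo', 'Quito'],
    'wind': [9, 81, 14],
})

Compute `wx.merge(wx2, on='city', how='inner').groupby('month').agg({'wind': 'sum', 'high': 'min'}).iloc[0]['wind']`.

14

merge on 'city' (how='inner') → 3 rows:
  month  high    city  wind
0   Jun    10  Madrid     9
1   Apr    13   Quito    14
2   Jun     0   Cairo    81
group by month: sum(wind), min(high):
       wind  high
month            
Apr      14    13
Jun      90     0
Reading off the value at position 0, column 'wind', we get 14.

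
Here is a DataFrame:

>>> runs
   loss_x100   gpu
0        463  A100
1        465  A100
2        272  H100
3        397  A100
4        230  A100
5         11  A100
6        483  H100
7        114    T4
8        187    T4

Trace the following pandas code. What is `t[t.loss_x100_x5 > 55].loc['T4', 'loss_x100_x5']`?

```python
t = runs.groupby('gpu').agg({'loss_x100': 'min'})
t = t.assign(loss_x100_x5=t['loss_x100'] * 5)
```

group by gpu, min of loss_x100:
      loss_x100
gpu            
A100         11
H100        272
T4          114
add column loss_x100_x5 = t['loss_x100'] * 5:
      loss_x100  loss_x100_x5
gpu                          
A100         11            55
H100        272          1360
T4          114           570
filter rows where loss_x100_x5 > 55:
      loss_x100  loss_x100_x5
gpu                          
H100        272          1360
T4          114           570
Taking the value at row 'T4', column 'loss_x100_x5' gives 570.

570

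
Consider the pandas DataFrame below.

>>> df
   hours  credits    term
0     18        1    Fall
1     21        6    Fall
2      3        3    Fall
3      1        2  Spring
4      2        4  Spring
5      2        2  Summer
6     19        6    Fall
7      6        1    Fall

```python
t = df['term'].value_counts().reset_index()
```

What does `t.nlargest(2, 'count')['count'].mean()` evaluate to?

3.5

value_counts of term:
term
Fall      5
Spring    2
Summer    1
Name: count, dtype: int64
reset_index():
     term  count
0    Fall      5
1  Spring      2
2  Summer      1
take 2 rows with largest count:
     term  count
0    Fall      5
1  Spring      2
Finally, mean of column 'count' = 3.5.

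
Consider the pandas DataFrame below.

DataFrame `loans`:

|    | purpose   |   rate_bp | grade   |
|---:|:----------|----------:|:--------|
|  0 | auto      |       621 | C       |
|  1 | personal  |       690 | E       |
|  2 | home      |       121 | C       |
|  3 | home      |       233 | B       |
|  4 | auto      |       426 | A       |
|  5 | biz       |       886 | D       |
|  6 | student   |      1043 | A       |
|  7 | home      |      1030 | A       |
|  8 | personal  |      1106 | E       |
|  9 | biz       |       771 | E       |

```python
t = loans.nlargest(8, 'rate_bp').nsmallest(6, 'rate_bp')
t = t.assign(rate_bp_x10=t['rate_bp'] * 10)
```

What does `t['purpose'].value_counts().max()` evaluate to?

2

take 8 rows with largest rate_bp:
    purpose  rate_bp grade
8  personal     1106     E
6   student     1043     A
7      home     1030     A
5       biz      886     D
9       biz      771     E
1  personal      690     E
0      auto      621     C
4      auto      426     A
take 6 rows with smallest rate_bp:
    purpose  rate_bp grade
4      auto      426     A
0      auto      621     C
1  personal      690     E
9       biz      771     E
5       biz      886     D
7      home     1030     A
add column rate_bp_x10 = t['rate_bp'] * 10:
    purpose  rate_bp grade  rate_bp_x10
4      auto      426     A         4260
0      auto      621     C         6210
1  personal      690     E         6900
9       biz      771     E         7710
5       biz      886     D         8860
7      home     1030     A        10300
value_counts of purpose:
purpose
auto        2
biz         2
personal    1
home        1
Name: count, dtype: int64
The max of the resulting series is 2.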